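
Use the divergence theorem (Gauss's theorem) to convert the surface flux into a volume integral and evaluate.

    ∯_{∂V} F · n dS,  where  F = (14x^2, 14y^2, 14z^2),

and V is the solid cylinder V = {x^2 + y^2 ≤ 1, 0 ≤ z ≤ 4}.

By the divergence theorem,

    ∯_{∂V} F · n dS = ∭_V (∇ · F) dV.

Compute the divergence:
    ∇ · F = ∂F_x/∂x + ∂F_y/∂y + ∂F_z/∂z = 28x + 28y + 28z.

In cylindrical coordinates, x = r cos(θ), y = r sin(θ), z = z, dV = r dr dθ dz, with 0 ≤ r ≤ 1, 0 ≤ θ ≤ 2π, 0 ≤ z ≤ 4.

The integrand, after substitution and multiplying by the volume element, becomes (28sqrt(2)r sin(θ + π/4) + 28z) · r, so

    ∭_V (∇·F) dV = ∫_0^{2π} ∫_0^{1} ∫_0^{4} (28sqrt(2)r sin(θ + π/4) + 28z) · r dz dr dθ.

Inner (z from 0 to 4): 112r (sqrt(2)r sin(θ + π/4) + 2).
Middle (r from 0 to 1): 112sqrt(2)sin(θ + π/4)/3 + 112.
Outer (θ from 0 to 2π): 224π.

Therefore ∯_{∂V} F · n dS = 224π.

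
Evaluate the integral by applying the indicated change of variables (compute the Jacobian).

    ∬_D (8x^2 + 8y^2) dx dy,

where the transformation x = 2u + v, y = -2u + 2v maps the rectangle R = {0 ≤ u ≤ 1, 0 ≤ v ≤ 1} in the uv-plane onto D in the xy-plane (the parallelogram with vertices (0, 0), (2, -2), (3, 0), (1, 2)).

Compute the Jacobian determinant of (x, y) with respect to (u, v):

    ∂(x,y)/∂(u,v) = | 2  1 | = (2)(2) - (1)(-2) = 6.
                   | -2  2 |

Its absolute value is |J| = 6 (the area scaling factor).

Substituting x = 2u + v, y = -2u + 2v into the integrand,

    8x^2 + 8y^2 → 64u^2 - 32u v + 40v^2,

so the integral becomes

    ∬_R (64u^2 - 32u v + 40v^2) · |J| du dv = ∫_0^1 ∫_0^1 (384u^2 - 192u v + 240v^2) dv du.

Inner (v): 384u^2 - 96u + 80.
Outer (u): 160.

Therefore ∬_D (8x^2 + 8y^2) dx dy = 160.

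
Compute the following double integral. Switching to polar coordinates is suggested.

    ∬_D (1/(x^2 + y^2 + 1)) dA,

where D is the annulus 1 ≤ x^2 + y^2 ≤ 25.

The region D is 1 ≤ r ≤ 5, 0 ≤ θ ≤ 2π in polar coordinates, where x = r cos(θ), y = r sin(θ), and dA = r dr dθ.

Under the substitution, the integrand becomes 1/(r^2 + 1), so

    ∬_D (1/(x^2 + y^2 + 1)) dA = ∫_{0}^{2π} ∫_{1}^{5} (1/(r^2 + 1)) · r dr dθ.

Inner integral (in r): ∫_{1}^{5} (1/(r^2 + 1)) · r dr = log(13)/2.

Outer integral (in θ): ∫_{0}^{2π} (log(13)/2) dθ = π log(13).

Therefore ∬_D (1/(x^2 + y^2 + 1)) dA = π log(13).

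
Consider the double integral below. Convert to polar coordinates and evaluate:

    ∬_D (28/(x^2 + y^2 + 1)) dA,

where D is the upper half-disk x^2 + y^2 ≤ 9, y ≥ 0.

The region D is 0 ≤ r ≤ 3, 0 ≤ θ ≤ π in polar coordinates, where x = r cos(θ), y = r sin(θ), and dA = r dr dθ.

Under the substitution, the integrand becomes 28/(r^2 + 1), so

    ∬_D (28/(x^2 + y^2 + 1)) dA = ∫_{0}^{π} ∫_{0}^{3} (28/(r^2 + 1)) · r dr dθ.

Inner integral (in r): ∫_{0}^{3} (28/(r^2 + 1)) · r dr = log(100000000000000).

Outer integral (in θ): ∫_{0}^{π} (log(100000000000000)) dθ = log(100000000000000^π).

Therefore ∬_D (28/(x^2 + y^2 + 1)) dA = log(100000000000000^π).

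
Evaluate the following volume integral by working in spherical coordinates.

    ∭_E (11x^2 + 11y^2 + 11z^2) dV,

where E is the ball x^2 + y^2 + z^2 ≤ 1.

In spherical coordinates, x = ρ sin(φ) cos(θ), y = ρ sin(φ) sin(θ), z = ρ cos(φ), and dV = ρ^2 sin(φ) dρ dφ dθ.

The integrand becomes 11ρ^2, so

    ∭_E (11x^2 + 11y^2 + 11z^2) dV = ∫_{0}^{2π} ∫_{0}^{π} ∫_{0}^{1} (11ρ^2) · ρ^2 sin(φ) dρ dφ dθ.

Inner (ρ): 11sin(φ)/5.
Middle (φ): 22/5.
Outer (θ): 44π/5.

Therefore the triple integral equals 44π/5.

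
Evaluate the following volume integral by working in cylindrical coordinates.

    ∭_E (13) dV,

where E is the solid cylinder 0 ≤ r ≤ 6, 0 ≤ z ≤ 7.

In cylindrical coordinates, x = r cos(θ), y = r sin(θ), z = z, and dV = r dr dθ dz.

The integrand becomes 13, so

    ∭_E (13) dV = ∫_{0}^{2π} ∫_{0}^{6} ∫_{0}^{7} (13) · r dz dr dθ.

Inner (z): 91r.
Middle (r from 0 to 6): 1638.
Outer (θ): 3276π.

Therefore the triple integral equals 3276π.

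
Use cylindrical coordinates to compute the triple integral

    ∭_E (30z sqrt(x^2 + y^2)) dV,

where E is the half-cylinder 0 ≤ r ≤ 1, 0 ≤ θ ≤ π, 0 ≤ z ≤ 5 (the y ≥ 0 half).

In cylindrical coordinates, x = r cos(θ), y = r sin(θ), z = z, and dV = r dr dθ dz.

The integrand becomes 30r z, so

    ∭_E (30z sqrt(x^2 + y^2)) dV = ∫_{0}^{π} ∫_{0}^{1} ∫_{0}^{5} (30r z) · r dz dr dθ.

Inner (z): 375r^2.
Middle (r from 0 to 1): 125.
Outer (θ): 125π.

Therefore the triple integral equals 125π.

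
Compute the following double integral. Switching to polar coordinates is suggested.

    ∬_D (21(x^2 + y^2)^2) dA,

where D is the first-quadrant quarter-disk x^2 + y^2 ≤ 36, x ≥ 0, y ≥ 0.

The region D is 0 ≤ r ≤ 6, 0 ≤ θ ≤ π/2 in polar coordinates, where x = r cos(θ), y = r sin(θ), and dA = r dr dθ.

Under the substitution, the integrand becomes 21r^4, so

    ∬_D (21(x^2 + y^2)^2) dA = ∫_{0}^{π/2} ∫_{0}^{6} (21r^4) · r dr dθ.

Inner integral (in r): ∫_{0}^{6} (21r^4) · r dr = 163296.

Outer integral (in θ): ∫_{0}^{π/2} (163296) dθ = 81648π.

Therefore ∬_D (21(x^2 + y^2)^2) dA = 81648π.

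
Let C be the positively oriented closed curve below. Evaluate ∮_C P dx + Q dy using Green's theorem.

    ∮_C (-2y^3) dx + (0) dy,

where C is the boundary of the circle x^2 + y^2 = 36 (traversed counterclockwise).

Green's theorem converts the closed line integral into a double integral over the enclosed region D:

    ∮_C P dx + Q dy = ∬_D (∂Q/∂x - ∂P/∂y) dA.

Here P = -2y^3, Q = 0, so

    ∂Q/∂x = 0,    ∂P/∂y = -6y^2,
    ∂Q/∂x - ∂P/∂y = 6y^2.

D is the region x^2 + y^2 ≤ 36. Evaluating the double integral:

In polar coordinates (x = r cos θ, y = r sin θ, dA = r dr dθ) the integrand becomes 6r^2sin(θ)^2, so

    ∬_D (6y^2) dA = ∫_0^{2π} ∫_0^{6} (6r^2sin(θ)^2) · r dr dθ.

Inner (r from 0 to 6): 1944sin(θ)^2.
Outer (θ from 0 to 2π): 1944π.

Therefore ∮_C P dx + Q dy = 1944π.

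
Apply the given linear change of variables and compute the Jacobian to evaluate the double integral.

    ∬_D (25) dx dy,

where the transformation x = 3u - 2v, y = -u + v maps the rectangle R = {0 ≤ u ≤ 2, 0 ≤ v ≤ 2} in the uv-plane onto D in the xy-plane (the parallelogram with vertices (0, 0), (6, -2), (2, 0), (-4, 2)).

Compute the Jacobian determinant of (x, y) with respect to (u, v):

    ∂(x,y)/∂(u,v) = | 3  -2 | = (3)(1) - (-2)(-1) = 1.
                   | -1  1 |

Its absolute value is |J| = 1 (the area scaling factor).

Substituting x = 3u - 2v, y = -u + v into the integrand,

    25 → 25,

so the integral becomes

    ∬_R (25) · |J| du dv = ∫_0^2 ∫_0^2 (25) dv du.

Inner (v): 50.
Outer (u): 100.

Therefore ∬_D (25) dx dy = 100.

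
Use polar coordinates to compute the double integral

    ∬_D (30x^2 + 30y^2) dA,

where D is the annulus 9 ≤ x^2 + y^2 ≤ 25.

The region D is 3 ≤ r ≤ 5, 0 ≤ θ ≤ 2π in polar coordinates, where x = r cos(θ), y = r sin(θ), and dA = r dr dθ.

Under the substitution, the integrand becomes 30r^2, so

    ∬_D (30x^2 + 30y^2) dA = ∫_{0}^{2π} ∫_{3}^{5} (30r^2) · r dr dθ.

Inner integral (in r): ∫_{3}^{5} (30r^2) · r dr = 4080.

Outer integral (in θ): ∫_{0}^{2π} (4080) dθ = 8160π.

Therefore ∬_D (30x^2 + 30y^2) dA = 8160π.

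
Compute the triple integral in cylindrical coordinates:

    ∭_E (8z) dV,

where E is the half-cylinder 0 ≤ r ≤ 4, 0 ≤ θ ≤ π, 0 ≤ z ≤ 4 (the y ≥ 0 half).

In cylindrical coordinates, x = r cos(θ), y = r sin(θ), z = z, and dV = r dr dθ dz.

The integrand becomes 8z, so

    ∭_E (8z) dV = ∫_{0}^{π} ∫_{0}^{4} ∫_{0}^{4} (8z) · r dz dr dθ.

Inner (z): 64r.
Middle (r from 0 to 4): 512.
Outer (θ): 512π.

Therefore the triple integral equals 512π.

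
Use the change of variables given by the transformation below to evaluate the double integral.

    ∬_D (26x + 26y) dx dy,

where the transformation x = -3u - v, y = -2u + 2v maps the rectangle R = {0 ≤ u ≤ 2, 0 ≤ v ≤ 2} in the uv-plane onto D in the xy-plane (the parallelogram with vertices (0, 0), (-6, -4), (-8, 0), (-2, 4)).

Compute the Jacobian determinant of (x, y) with respect to (u, v):

    ∂(x,y)/∂(u,v) = | -3  -1 | = (-3)(2) - (-1)(-2) = -8.
                   | -2  2 |

Its absolute value is |J| = 8 (the area scaling factor).

Substituting x = -3u - v, y = -2u + 2v into the integrand,

    26x + 26y → -130u + 26v,

so the integral becomes

    ∬_R (-130u + 26v) · |J| du dv = ∫_0^2 ∫_0^2 (-1040u + 208v) dv du.

Inner (v): 416 - 2080u.
Outer (u): -3328.

Therefore ∬_D (26x + 26y) dx dy = -3328.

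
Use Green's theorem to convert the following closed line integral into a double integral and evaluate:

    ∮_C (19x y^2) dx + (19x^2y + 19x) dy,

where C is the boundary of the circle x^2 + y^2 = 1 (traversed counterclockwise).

Green's theorem converts the closed line integral into a double integral over the enclosed region D:

    ∮_C P dx + Q dy = ∬_D (∂Q/∂x - ∂P/∂y) dA.

Here P = 19x y^2, Q = 19x^2y + 19x, so

    ∂Q/∂x = 38x y + 19,    ∂P/∂y = 38x y,
    ∂Q/∂x - ∂P/∂y = 19.

D is the region x^2 + y^2 ≤ 1. Evaluating the double integral:

In polar coordinates (x = r cos θ, y = r sin θ, dA = r dr dθ) the integrand becomes 19, so

    ∬_D (19) dA = ∫_0^{2π} ∫_0^{1} (19) · r dr dθ.

Inner (r from 0 to 1): 19/2.
Outer (θ from 0 to 2π): 19π.

Therefore ∮_C P dx + Q dy = 19π.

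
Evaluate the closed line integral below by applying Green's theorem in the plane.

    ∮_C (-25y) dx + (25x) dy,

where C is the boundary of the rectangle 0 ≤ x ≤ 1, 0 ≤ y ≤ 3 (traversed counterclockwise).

Green's theorem converts the closed line integral into a double integral over the enclosed region D:

    ∮_C P dx + Q dy = ∬_D (∂Q/∂x - ∂P/∂y) dA.

Here P = -25y, Q = 25x, so

    ∂Q/∂x = 25,    ∂P/∂y = -25,
    ∂Q/∂x - ∂P/∂y = 50.

D is the region 0 ≤ x ≤ 1, 0 ≤ y ≤ 3. Evaluating the double integral:

    ∬_D (50) dA = ∫_0^{1} ∫_0^{3} (50) dy dx.

Inner (y from 0 to 3): 150.
Outer (x from 0 to 1): 150.

Therefore ∮_C P dx + Q dy = 150.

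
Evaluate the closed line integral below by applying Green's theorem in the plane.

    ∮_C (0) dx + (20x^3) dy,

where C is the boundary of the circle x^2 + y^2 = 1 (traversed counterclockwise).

Green's theorem converts the closed line integral into a double integral over the enclosed region D:

    ∮_C P dx + Q dy = ∬_D (∂Q/∂x - ∂P/∂y) dA.

Here P = 0, Q = 20x^3, so

    ∂Q/∂x = 60x^2,    ∂P/∂y = 0,
    ∂Q/∂x - ∂P/∂y = 60x^2.

D is the region x^2 + y^2 ≤ 1. Evaluating the double integral:

In polar coordinates (x = r cos θ, y = r sin θ, dA = r dr dθ) the integrand becomes 60r^2cos(θ)^2, so

    ∬_D (60x^2) dA = ∫_0^{2π} ∫_0^{1} (60r^2cos(θ)^2) · r dr dθ.

Inner (r from 0 to 1): 15cos(θ)^2.
Outer (θ from 0 to 2π): 15π.

Therefore ∮_C P dx + Q dy = 15π.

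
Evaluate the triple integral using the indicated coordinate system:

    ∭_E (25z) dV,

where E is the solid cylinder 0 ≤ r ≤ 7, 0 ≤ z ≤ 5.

In cylindrical coordinates, x = r cos(θ), y = r sin(θ), z = z, and dV = r dr dθ dz.

The integrand becomes 25z, so

    ∭_E (25z) dV = ∫_{0}^{2π} ∫_{0}^{7} ∫_{0}^{5} (25z) · r dz dr dθ.

Inner (z): 625r/2.
Middle (r from 0 to 7): 30625/4.
Outer (θ): 30625π/2.

Therefore the triple integral equals 30625π/2.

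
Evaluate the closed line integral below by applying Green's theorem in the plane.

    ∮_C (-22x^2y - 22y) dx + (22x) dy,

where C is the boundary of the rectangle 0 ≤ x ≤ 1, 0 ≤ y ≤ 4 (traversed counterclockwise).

Green's theorem converts the closed line integral into a double integral over the enclosed region D:

    ∮_C P dx + Q dy = ∬_D (∂Q/∂x - ∂P/∂y) dA.

Here P = -22x^2y - 22y, Q = 22x, so

    ∂Q/∂x = 22,    ∂P/∂y = -22x^2 - 22,
    ∂Q/∂x - ∂P/∂y = 22x^2 + 44.

D is the region 0 ≤ x ≤ 1, 0 ≤ y ≤ 4. Evaluating the double integral:

    ∬_D (22x^2 + 44) dA = ∫_0^{1} ∫_0^{4} (22x^2 + 44) dy dx.

Inner (y from 0 to 4): 88x^2 + 176.
Outer (x from 0 to 1): 616/3.

Therefore ∮_C P dx + Q dy = 616/3.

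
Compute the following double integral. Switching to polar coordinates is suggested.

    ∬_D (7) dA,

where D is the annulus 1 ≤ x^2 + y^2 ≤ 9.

The region D is 1 ≤ r ≤ 3, 0 ≤ θ ≤ 2π in polar coordinates, where x = r cos(θ), y = r sin(θ), and dA = r dr dθ.

Under the substitution, the integrand becomes 7, so

    ∬_D (7) dA = ∫_{0}^{2π} ∫_{1}^{3} (7) · r dr dθ.

Inner integral (in r): ∫_{1}^{3} (7) · r dr = 28.

Outer integral (in θ): ∫_{0}^{2π} (28) dθ = 56π.

Therefore ∬_D (7) dA = 56π.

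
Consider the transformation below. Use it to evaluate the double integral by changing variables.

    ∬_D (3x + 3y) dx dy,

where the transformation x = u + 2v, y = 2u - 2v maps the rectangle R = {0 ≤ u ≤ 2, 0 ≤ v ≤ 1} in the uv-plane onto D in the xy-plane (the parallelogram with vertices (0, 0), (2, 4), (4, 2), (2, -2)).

Compute the Jacobian determinant of (x, y) with respect to (u, v):

    ∂(x,y)/∂(u,v) = | 1  2 | = (1)(-2) - (2)(2) = -6.
                   | 2  -2 |

Its absolute value is |J| = 6 (the area scaling factor).

Substituting x = u + 2v, y = 2u - 2v into the integrand,

    3x + 3y → 9u,

so the integral becomes

    ∬_R (9u) · |J| du dv = ∫_0^2 ∫_0^1 (54u) dv du.

Inner (v): 54u.
Outer (u): 108.

Therefore ∬_D (3x + 3y) dx dy = 108.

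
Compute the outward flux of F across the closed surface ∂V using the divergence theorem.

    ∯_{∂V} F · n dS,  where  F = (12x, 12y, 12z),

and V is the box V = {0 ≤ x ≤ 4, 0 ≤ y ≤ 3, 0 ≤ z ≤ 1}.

By the divergence theorem,

    ∯_{∂V} F · n dS = ∭_V (∇ · F) dV.

Compute the divergence:
    ∇ · F = ∂F_x/∂x + ∂F_y/∂y + ∂F_z/∂z = 12 + 12 + 12 = 36.

V is a rectangular box, so dV = dx dy dz with 0 ≤ x ≤ 4, 0 ≤ y ≤ 3, 0 ≤ z ≤ 1.

Integrate (36) over V as an iterated integral:

    ∭_V (∇·F) dV = ∫_0^{4} ∫_0^{3} ∫_0^{1} (36) dz dy dx.

Inner (z from 0 to 1): 36.
Middle (y from 0 to 3): 108.
Outer (x from 0 to 4): 432.

Therefore ∯_{∂V} F · n dS = 432.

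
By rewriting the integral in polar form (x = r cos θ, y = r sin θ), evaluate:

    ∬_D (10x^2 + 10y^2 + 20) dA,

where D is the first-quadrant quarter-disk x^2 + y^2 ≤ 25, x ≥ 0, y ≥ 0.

The region D is 0 ≤ r ≤ 5, 0 ≤ θ ≤ π/2 in polar coordinates, where x = r cos(θ), y = r sin(θ), and dA = r dr dθ.

Under the substitution, the integrand becomes 10r^2 + 20, so

    ∬_D (10x^2 + 10y^2 + 20) dA = ∫_{0}^{π/2} ∫_{0}^{5} (10r^2 + 20) · r dr dθ.

Inner integral (in r): ∫_{0}^{5} (10r^2 + 20) · r dr = 3625/2.

Outer integral (in θ): ∫_{0}^{π/2} (3625/2) dθ = 3625π/4.

Therefore ∬_D (10x^2 + 10y^2 + 20) dA = 3625π/4.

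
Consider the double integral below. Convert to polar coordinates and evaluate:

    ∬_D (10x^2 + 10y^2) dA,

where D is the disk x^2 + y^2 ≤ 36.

The region D is 0 ≤ r ≤ 6, 0 ≤ θ ≤ 2π in polar coordinates, where x = r cos(θ), y = r sin(θ), and dA = r dr dθ.

Under the substitution, the integrand becomes 10r^2, so

    ∬_D (10x^2 + 10y^2) dA = ∫_{0}^{2π} ∫_{0}^{6} (10r^2) · r dr dθ.

Inner integral (in r): ∫_{0}^{6} (10r^2) · r dr = 3240.

Outer integral (in θ): ∫_{0}^{2π} (3240) dθ = 6480π.

Therefore ∬_D (10x^2 + 10y^2) dA = 6480π.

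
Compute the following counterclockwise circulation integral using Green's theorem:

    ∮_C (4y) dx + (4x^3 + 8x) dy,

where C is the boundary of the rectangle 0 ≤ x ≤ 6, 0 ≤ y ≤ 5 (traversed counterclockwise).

Green's theorem converts the closed line integral into a double integral over the enclosed region D:

    ∮_C P dx + Q dy = ∬_D (∂Q/∂x - ∂P/∂y) dA.

Here P = 4y, Q = 4x^3 + 8x, so

    ∂Q/∂x = 12x^2 + 8,    ∂P/∂y = 4,
    ∂Q/∂x - ∂P/∂y = 12x^2 + 4.

D is the region 0 ≤ x ≤ 6, 0 ≤ y ≤ 5. Evaluating the double integral:

    ∬_D (12x^2 + 4) dA = ∫_0^{6} ∫_0^{5} (12x^2 + 4) dy dx.

Inner (y from 0 to 5): 60x^2 + 20.
Outer (x from 0 to 6): 4440.

Therefore ∮_C P dx + Q dy = 4440.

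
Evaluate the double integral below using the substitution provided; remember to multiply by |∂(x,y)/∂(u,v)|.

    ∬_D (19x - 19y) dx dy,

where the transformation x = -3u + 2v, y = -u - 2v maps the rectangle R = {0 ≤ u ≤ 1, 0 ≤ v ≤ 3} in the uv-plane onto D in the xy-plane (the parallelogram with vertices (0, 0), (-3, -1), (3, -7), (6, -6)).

Compute the Jacobian determinant of (x, y) with respect to (u, v):

    ∂(x,y)/∂(u,v) = | -3  2 | = (-3)(-2) - (2)(-1) = 8.
                   | -1  -2 |

Its absolute value is |J| = 8 (the area scaling factor).

Substituting x = -3u + 2v, y = -u - 2v into the integrand,

    19x - 19y → -38u + 76v,

so the integral becomes

    ∬_R (-38u + 76v) · |J| du dv = ∫_0^1 ∫_0^3 (-304u + 608v) dv du.

Inner (v): 2736 - 912u.
Outer (u): 2280.

Therefore ∬_D (19x - 19y) dx dy = 2280.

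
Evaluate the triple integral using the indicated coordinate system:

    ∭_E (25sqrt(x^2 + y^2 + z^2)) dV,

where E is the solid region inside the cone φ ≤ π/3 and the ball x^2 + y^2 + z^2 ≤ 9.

In spherical coordinates, x = ρ sin(φ) cos(θ), y = ρ sin(φ) sin(θ), z = ρ cos(φ), and dV = ρ^2 sin(φ) dρ dφ dθ.

The integrand becomes 25ρ, so

    ∭_E (25sqrt(x^2 + y^2 + z^2)) dV = ∫_{0}^{2π} ∫_{0}^{π/3} ∫_{0}^{3} (25ρ) · ρ^2 sin(φ) dρ dφ dθ.

Inner (ρ): 2025sin(φ)/4.
Middle (φ): 2025/8.
Outer (θ): 2025π/4.

Therefore the triple integral equals 2025π/4.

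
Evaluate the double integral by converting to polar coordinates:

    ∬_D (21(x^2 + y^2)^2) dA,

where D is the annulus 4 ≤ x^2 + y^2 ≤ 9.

The region D is 2 ≤ r ≤ 3, 0 ≤ θ ≤ 2π in polar coordinates, where x = r cos(θ), y = r sin(θ), and dA = r dr dθ.

Under the substitution, the integrand becomes 21r^4, so

    ∬_D (21(x^2 + y^2)^2) dA = ∫_{0}^{2π} ∫_{2}^{3} (21r^4) · r dr dθ.

Inner integral (in r): ∫_{2}^{3} (21r^4) · r dr = 4655/2.

Outer integral (in θ): ∫_{0}^{2π} (4655/2) dθ = 4655π.

Therefore ∬_D (21(x^2 + y^2)^2) dA = 4655π.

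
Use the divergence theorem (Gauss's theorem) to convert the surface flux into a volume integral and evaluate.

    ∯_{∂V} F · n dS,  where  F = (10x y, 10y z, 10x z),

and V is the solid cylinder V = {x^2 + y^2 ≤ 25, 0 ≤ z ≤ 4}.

By the divergence theorem,

    ∯_{∂V} F · n dS = ∭_V (∇ · F) dV.

Compute the divergence:
    ∇ · F = ∂F_x/∂x + ∂F_y/∂y + ∂F_z/∂z = 10y + 10z + 10x = 10x + 10y + 10z.

In cylindrical coordinates, x = r cos(θ), y = r sin(θ), z = z, dV = r dr dθ dz, with 0 ≤ r ≤ 5, 0 ≤ θ ≤ 2π, 0 ≤ z ≤ 4.

The integrand, after substitution and multiplying by the volume element, becomes (10sqrt(2)r sin(θ + π/4) + 10z) · r, so

    ∭_V (∇·F) dV = ∫_0^{2π} ∫_0^{5} ∫_0^{4} (10sqrt(2)r sin(θ + π/4) + 10z) · r dz dr dθ.

Inner (z from 0 to 4): 40r (sqrt(2)r sin(θ + π/4) + 2).
Middle (r from 0 to 5): 5000sqrt(2)sin(θ + π/4)/3 + 1000.
Outer (θ from 0 to 2π): 2000π.

Therefore ∯_{∂V} F · n dS = 2000π.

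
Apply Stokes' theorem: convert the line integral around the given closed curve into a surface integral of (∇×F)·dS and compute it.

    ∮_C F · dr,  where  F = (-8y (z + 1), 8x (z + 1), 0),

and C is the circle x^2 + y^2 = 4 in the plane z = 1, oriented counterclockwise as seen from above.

Let S be the flat disk x^2 + y^2 ≤ 4 in the plane z = 1, with upward unit normal n̂ = ẑ. By Stokes' theorem,

    ∮_C F · dr = ∬_S (∇ × F) · n̂ dS = ∬_D (curl F)_z dA,

where D is the disk x^2 + y^2 ≤ 4.

Compute the curl of F = (-8y (z + 1), 8x (z + 1), 0):
    (∇ × F)_x = ∂F_z/∂y - ∂F_y/∂z = -8x,
    (∇ × F)_y = ∂F_x/∂z - ∂F_z/∂x = -8y,
    (∇ × F)_z = ∂F_y/∂x - ∂F_x/∂y = 16z + 16.

On z = 1, (curl F)_z = 32.

Convert to polar (x = r cos θ, y = r sin θ, dA = r dr dθ); the integrand becomes 32, so

    ∬_D (curl F)_z dA = ∫_0^{2π} ∫_0^{2} (32) · r dr dθ.

Inner (r from 0 to 2): 64.
Outer (θ from 0 to 2π): 128π.

Therefore ∮_C F · dr = 128π.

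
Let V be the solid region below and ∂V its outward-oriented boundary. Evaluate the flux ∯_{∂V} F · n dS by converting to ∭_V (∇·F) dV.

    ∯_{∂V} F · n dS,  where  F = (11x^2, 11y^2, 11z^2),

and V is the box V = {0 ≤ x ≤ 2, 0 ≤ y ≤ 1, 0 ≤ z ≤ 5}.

By the divergence theorem,

    ∯_{∂V} F · n dS = ∭_V (∇ · F) dV.

Compute the divergence:
    ∇ · F = ∂F_x/∂x + ∂F_y/∂y + ∂F_z/∂z = 22x + 22y + 22z.

V is a rectangular box, so dV = dx dy dz with 0 ≤ x ≤ 2, 0 ≤ y ≤ 1, 0 ≤ z ≤ 5.

Integrate (22x + 22y + 22z) over V as an iterated integral:

    ∭_V (∇·F) dV = ∫_0^{2} ∫_0^{1} ∫_0^{5} (22x + 22y + 22z) dz dy dx.

Inner (z from 0 to 5): 110x + 110y + 275.
Middle (y from 0 to 1): 110x + 330.
Outer (x from 0 to 2): 880.

Therefore ∯_{∂V} F · n dS = 880.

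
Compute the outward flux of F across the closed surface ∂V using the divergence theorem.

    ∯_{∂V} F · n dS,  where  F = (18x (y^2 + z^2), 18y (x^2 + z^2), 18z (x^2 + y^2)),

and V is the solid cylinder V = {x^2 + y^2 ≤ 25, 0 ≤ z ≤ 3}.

By the divergence theorem,

    ∯_{∂V} F · n dS = ∭_V (∇ · F) dV.

Compute the divergence:
    ∇ · F = ∂F_x/∂x + ∂F_y/∂y + ∂F_z/∂z = 18y^2 + 18z^2 + 18x^2 + 18z^2 + 18x^2 + 18y^2 = 36x^2 + 36y^2 + 36z^2.

In cylindrical coordinates, x = r cos(θ), y = r sin(θ), z = z, dV = r dr dθ dz, with 0 ≤ r ≤ 5, 0 ≤ θ ≤ 2π, 0 ≤ z ≤ 3.

The integrand, after substitution and multiplying by the volume element, becomes (36r^2 + 36z^2) · r, so

    ∭_V (∇·F) dV = ∫_0^{2π} ∫_0^{5} ∫_0^{3} (36r^2 + 36z^2) · r dz dr dθ.

Inner (z from 0 to 3): 108r (r^2 + 3).
Middle (r from 0 to 5): 20925.
Outer (θ from 0 to 2π): 41850π.

Therefore ∯_{∂V} F · n dS = 41850π.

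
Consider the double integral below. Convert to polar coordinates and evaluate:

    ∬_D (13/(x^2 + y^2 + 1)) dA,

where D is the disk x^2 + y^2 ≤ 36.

The region D is 0 ≤ r ≤ 6, 0 ≤ θ ≤ 2π in polar coordinates, where x = r cos(θ), y = r sin(θ), and dA = r dr dθ.

Under the substitution, the integrand becomes 13/(r^2 + 1), so

    ∬_D (13/(x^2 + y^2 + 1)) dA = ∫_{0}^{2π} ∫_{0}^{6} (13/(r^2 + 1)) · r dr dθ.

Inner integral (in r): ∫_{0}^{6} (13/(r^2 + 1)) · r dr = 13log(37)/2.

Outer integral (in θ): ∫_{0}^{2π} (13log(37)/2) dθ = 13π log(37).

Therefore ∬_D (13/(x^2 + y^2 + 1)) dA = 13π log(37).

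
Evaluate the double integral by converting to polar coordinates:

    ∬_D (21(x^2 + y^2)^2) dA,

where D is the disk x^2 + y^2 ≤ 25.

The region D is 0 ≤ r ≤ 5, 0 ≤ θ ≤ 2π in polar coordinates, where x = r cos(θ), y = r sin(θ), and dA = r dr dθ.

Under the substitution, the integrand becomes 21r^4, so

    ∬_D (21(x^2 + y^2)^2) dA = ∫_{0}^{2π} ∫_{0}^{5} (21r^4) · r dr dθ.

Inner integral (in r): ∫_{0}^{5} (21r^4) · r dr = 109375/2.

Outer integral (in θ): ∫_{0}^{2π} (109375/2) dθ = 109375π.

Therefore ∬_D (21(x^2 + y^2)^2) dA = 109375π.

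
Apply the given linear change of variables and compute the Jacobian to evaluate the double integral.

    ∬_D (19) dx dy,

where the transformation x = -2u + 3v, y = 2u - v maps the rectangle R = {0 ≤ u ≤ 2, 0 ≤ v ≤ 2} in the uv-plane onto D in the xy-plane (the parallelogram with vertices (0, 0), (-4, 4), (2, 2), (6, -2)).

Compute the Jacobian determinant of (x, y) with respect to (u, v):

    ∂(x,y)/∂(u,v) = | -2  3 | = (-2)(-1) - (3)(2) = -4.
                   | 2  -1 |

Its absolute value is |J| = 4 (the area scaling factor).

Substituting x = -2u + 3v, y = 2u - v into the integrand,

    19 → 19,

so the integral becomes

    ∬_R (19) · |J| du dv = ∫_0^2 ∫_0^2 (76) dv du.

Inner (v): 152.
Outer (u): 304.

Therefore ∬_D (19) dx dy = 304.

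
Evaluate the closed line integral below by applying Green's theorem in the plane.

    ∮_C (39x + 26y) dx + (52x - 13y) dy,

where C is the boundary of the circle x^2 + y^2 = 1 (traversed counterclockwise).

Green's theorem converts the closed line integral into a double integral over the enclosed region D:

    ∮_C P dx + Q dy = ∬_D (∂Q/∂x - ∂P/∂y) dA.

Here P = 39x + 26y, Q = 52x - 13y, so

    ∂Q/∂x = 52,    ∂P/∂y = 26,
    ∂Q/∂x - ∂P/∂y = 26.

D is the region x^2 + y^2 ≤ 1. Evaluating the double integral:

In polar coordinates (x = r cos θ, y = r sin θ, dA = r dr dθ) the integrand becomes 26, so

    ∬_D (26) dA = ∫_0^{2π} ∫_0^{1} (26) · r dr dθ.

Inner (r from 0 to 1): 13.
Outer (θ from 0 to 2π): 26π.

Therefore ∮_C P dx + Q dy = 26π.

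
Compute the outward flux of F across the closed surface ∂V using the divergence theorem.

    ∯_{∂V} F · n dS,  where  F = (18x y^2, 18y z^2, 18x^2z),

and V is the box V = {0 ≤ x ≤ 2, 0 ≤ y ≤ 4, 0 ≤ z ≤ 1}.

By the divergence theorem,

    ∯_{∂V} F · n dS = ∭_V (∇ · F) dV.

Compute the divergence:
    ∇ · F = ∂F_x/∂x + ∂F_y/∂y + ∂F_z/∂z = 18y^2 + 18z^2 + 18x^2 = 18x^2 + 18y^2 + 18z^2.

V is a rectangular box, so dV = dx dy dz with 0 ≤ x ≤ 2, 0 ≤ y ≤ 4, 0 ≤ z ≤ 1.

Integrate (18x^2 + 18y^2 + 18z^2) over V as an iterated integral:

    ∭_V (∇·F) dV = ∫_0^{2} ∫_0^{4} ∫_0^{1} (18x^2 + 18y^2 + 18z^2) dz dy dx.

Inner (z from 0 to 1): 18x^2 + 18y^2 + 6.
Middle (y from 0 to 4): 72x^2 + 408.
Outer (x from 0 to 2): 1008.

Therefore ∯_{∂V} F · n dS = 1008.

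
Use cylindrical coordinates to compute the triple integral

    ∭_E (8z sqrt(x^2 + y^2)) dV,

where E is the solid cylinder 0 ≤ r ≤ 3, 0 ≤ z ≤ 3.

In cylindrical coordinates, x = r cos(θ), y = r sin(θ), z = z, and dV = r dr dθ dz.

The integrand becomes 8r z, so

    ∭_E (8z sqrt(x^2 + y^2)) dV = ∫_{0}^{2π} ∫_{0}^{3} ∫_{0}^{3} (8r z) · r dz dr dθ.

Inner (z): 36r^2.
Middle (r from 0 to 3): 324.
Outer (θ): 648π.

Therefore the triple integral equals 648π.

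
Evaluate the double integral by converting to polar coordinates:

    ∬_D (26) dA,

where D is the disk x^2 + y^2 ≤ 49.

The region D is 0 ≤ r ≤ 7, 0 ≤ θ ≤ 2π in polar coordinates, where x = r cos(θ), y = r sin(θ), and dA = r dr dθ.

Under the substitution, the integrand becomes 26, so

    ∬_D (26) dA = ∫_{0}^{2π} ∫_{0}^{7} (26) · r dr dθ.

Inner integral (in r): ∫_{0}^{7} (26) · r dr = 637.

Outer integral (in θ): ∫_{0}^{2π} (637) dθ = 1274π.

Therefore ∬_D (26) dA = 1274π.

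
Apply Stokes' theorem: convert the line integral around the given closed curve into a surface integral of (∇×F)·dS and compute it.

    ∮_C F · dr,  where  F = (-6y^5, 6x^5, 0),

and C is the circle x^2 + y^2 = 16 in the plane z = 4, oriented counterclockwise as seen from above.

Let S be the flat disk x^2 + y^2 ≤ 16 in the plane z = 4, with upward unit normal n̂ = ẑ. By Stokes' theorem,

    ∮_C F · dr = ∬_S (∇ × F) · n̂ dS = ∬_D (curl F)_z dA,

where D is the disk x^2 + y^2 ≤ 16.

Compute the curl of F = (-6y^5, 6x^5, 0):
    (∇ × F)_x = ∂F_z/∂y - ∂F_y/∂z = 0,
    (∇ × F)_y = ∂F_x/∂z - ∂F_z/∂x = 0,
    (∇ × F)_z = ∂F_y/∂x - ∂F_x/∂y = 30x^4 + 30y^4.

On z = 4, (curl F)_z = 30x^4 + 30y^4.

Convert to polar (x = r cos θ, y = r sin θ, dA = r dr dθ); the integrand becomes 30r^4(sin(θ)^4 + cos(θ)^4), so

    ∬_D (curl F)_z dA = ∫_0^{2π} ∫_0^{4} (30r^4(sin(θ)^4 + cos(θ)^4)) · r dr dθ.

Inner (r from 0 to 4): 20480sin(θ)^4 + 20480cos(θ)^4.
Outer (θ from 0 to 2π): 30720π.

Therefore ∮_C F · dr = 30720π.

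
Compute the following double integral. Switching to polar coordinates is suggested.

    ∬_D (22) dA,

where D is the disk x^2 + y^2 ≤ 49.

The region D is 0 ≤ r ≤ 7, 0 ≤ θ ≤ 2π in polar coordinates, where x = r cos(θ), y = r sin(θ), and dA = r dr dθ.

Under the substitution, the integrand becomes 22, so

    ∬_D (22) dA = ∫_{0}^{2π} ∫_{0}^{7} (22) · r dr dθ.

Inner integral (in r): ∫_{0}^{7} (22) · r dr = 539.

Outer integral (in θ): ∫_{0}^{2π} (539) dθ = 1078π.

Therefore ∬_D (22) dA = 1078π.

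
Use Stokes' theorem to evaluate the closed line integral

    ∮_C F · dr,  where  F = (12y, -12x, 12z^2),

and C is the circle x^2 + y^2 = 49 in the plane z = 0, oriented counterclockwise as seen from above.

Let S be the flat disk x^2 + y^2 ≤ 49 in the plane z = 0, with upward unit normal n̂ = ẑ. By Stokes' theorem,

    ∮_C F · dr = ∬_S (∇ × F) · n̂ dS = ∬_D (curl F)_z dA,

where D is the disk x^2 + y^2 ≤ 49.

Compute the curl of F = (12y, -12x, 12z^2):
    (∇ × F)_x = ∂F_z/∂y - ∂F_y/∂z = 0,
    (∇ × F)_y = ∂F_x/∂z - ∂F_z/∂x = 0,
    (∇ × F)_z = ∂F_y/∂x - ∂F_x/∂y = -24.

On z = 0, (curl F)_z = -24.

Convert to polar (x = r cos θ, y = r sin θ, dA = r dr dθ); the integrand becomes -24, so

    ∬_D (curl F)_z dA = ∫_0^{2π} ∫_0^{7} (-24) · r dr dθ.

Inner (r from 0 to 7): -588.
Outer (θ from 0 to 2π): -1176π.

Therefore ∮_C F · dr = -1176π.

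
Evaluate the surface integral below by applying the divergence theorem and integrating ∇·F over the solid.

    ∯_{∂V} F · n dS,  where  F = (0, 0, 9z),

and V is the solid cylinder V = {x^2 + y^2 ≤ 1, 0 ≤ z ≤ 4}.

By the divergence theorem,

    ∯_{∂V} F · n dS = ∭_V (∇ · F) dV.

Compute the divergence:
    ∇ · F = ∂F_x/∂x + ∂F_y/∂y + ∂F_z/∂z = 0 + 0 + 9 = 9.

In cylindrical coordinates, x = r cos(θ), y = r sin(θ), z = z, dV = r dr dθ dz, with 0 ≤ r ≤ 1, 0 ≤ θ ≤ 2π, 0 ≤ z ≤ 4.

The integrand, after substitution and multiplying by the volume element, becomes (9) · r, so

    ∭_V (∇·F) dV = ∫_0^{2π} ∫_0^{1} ∫_0^{4} (9) · r dz dr dθ.

Inner (z from 0 to 4): 36r.
Middle (r from 0 to 1): 18.
Outer (θ from 0 to 2π): 36π.

Therefore ∯_{∂V} F · n dS = 36π.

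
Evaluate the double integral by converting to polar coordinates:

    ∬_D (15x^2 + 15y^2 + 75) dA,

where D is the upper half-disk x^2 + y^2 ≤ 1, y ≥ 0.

The region D is 0 ≤ r ≤ 1, 0 ≤ θ ≤ π in polar coordinates, where x = r cos(θ), y = r sin(θ), and dA = r dr dθ.

Under the substitution, the integrand becomes 15r^2 + 75, so

    ∬_D (15x^2 + 15y^2 + 75) dA = ∫_{0}^{π} ∫_{0}^{1} (15r^2 + 75) · r dr dθ.

Inner integral (in r): ∫_{0}^{1} (15r^2 + 75) · r dr = 165/4.

Outer integral (in θ): ∫_{0}^{π} (165/4) dθ = 165π/4.

Therefore ∬_D (15x^2 + 15y^2 + 75) dA = 165π/4.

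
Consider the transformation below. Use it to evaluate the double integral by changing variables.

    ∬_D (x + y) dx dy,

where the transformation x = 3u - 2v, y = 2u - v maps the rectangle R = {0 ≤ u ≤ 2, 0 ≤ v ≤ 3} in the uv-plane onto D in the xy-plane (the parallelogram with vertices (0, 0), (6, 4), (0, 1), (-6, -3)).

Compute the Jacobian determinant of (x, y) with respect to (u, v):

    ∂(x,y)/∂(u,v) = | 3  -2 | = (3)(-1) - (-2)(2) = 1.
                   | 2  -1 |

Its absolute value is |J| = 1 (the area scaling factor).

Substituting x = 3u - 2v, y = 2u - v into the integrand,

    x + y → 5u - 3v,

so the integral becomes

    ∬_R (5u - 3v) · |J| du dv = ∫_0^2 ∫_0^3 (5u - 3v) dv du.

Inner (v): 15u - 27/2.
Outer (u): 3.

Therefore ∬_D (x + y) dx dy = 3.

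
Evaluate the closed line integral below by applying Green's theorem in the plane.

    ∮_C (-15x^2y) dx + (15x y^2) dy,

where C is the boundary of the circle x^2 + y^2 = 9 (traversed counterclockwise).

Green's theorem converts the closed line integral into a double integral over the enclosed region D:

    ∮_C P dx + Q dy = ∬_D (∂Q/∂x - ∂P/∂y) dA.

Here P = -15x^2y, Q = 15x y^2, so

    ∂Q/∂x = 15y^2,    ∂P/∂y = -15x^2,
    ∂Q/∂x - ∂P/∂y = 15x^2 + 15y^2.

D is the region x^2 + y^2 ≤ 9. Evaluating the double integral:

In polar coordinates (x = r cos θ, y = r sin θ, dA = r dr dθ) the integrand becomes 15r^2, so

    ∬_D (15x^2 + 15y^2) dA = ∫_0^{2π} ∫_0^{3} (15r^2) · r dr dθ.

Inner (r from 0 to 3): 1215/4.
Outer (θ from 0 to 2π): 1215π/2.

Therefore ∮_C P dx + Q dy = 1215π/2.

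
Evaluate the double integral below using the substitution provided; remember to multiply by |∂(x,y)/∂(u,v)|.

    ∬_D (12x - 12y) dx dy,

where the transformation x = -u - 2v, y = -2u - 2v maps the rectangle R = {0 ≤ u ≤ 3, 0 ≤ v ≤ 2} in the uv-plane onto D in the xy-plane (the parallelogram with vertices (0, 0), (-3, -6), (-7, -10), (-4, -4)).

Compute the Jacobian determinant of (x, y) with respect to (u, v):

    ∂(x,y)/∂(u,v) = | -1  -2 | = (-1)(-2) - (-2)(-2) = -2.
                   | -2  -2 |

Its absolute value is |J| = 2 (the area scaling factor).

Substituting x = -u - 2v, y = -2u - 2v into the integrand,

    12x - 12y → 12u,

so the integral becomes

    ∬_R (12u) · |J| du dv = ∫_0^3 ∫_0^2 (24u) dv du.

Inner (v): 48u.
Outer (u): 216.

Therefore ∬_D (12x - 12y) dx dy = 216.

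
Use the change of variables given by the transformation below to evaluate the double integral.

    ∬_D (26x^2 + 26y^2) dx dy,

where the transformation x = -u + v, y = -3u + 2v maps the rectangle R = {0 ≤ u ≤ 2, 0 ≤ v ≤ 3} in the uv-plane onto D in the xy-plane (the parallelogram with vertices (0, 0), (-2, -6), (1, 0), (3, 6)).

Compute the Jacobian determinant of (x, y) with respect to (u, v):

    ∂(x,y)/∂(u,v) = | -1  1 | = (-1)(2) - (1)(-3) = 1.
                   | -3  2 |

Its absolute value is |J| = 1 (the area scaling factor).

Substituting x = -u + v, y = -3u + 2v into the integrand,

    26x^2 + 26y^2 → 260u^2 - 364u v + 130v^2,

so the integral becomes

    ∬_R (260u^2 - 364u v + 130v^2) · |J| du dv = ∫_0^2 ∫_0^3 (260u^2 - 364u v + 130v^2) dv du.

Inner (v): 780u^2 - 1638u + 1170.
Outer (u): 1144.

Therefore ∬_D (26x^2 + 26y^2) dx dy = 1144.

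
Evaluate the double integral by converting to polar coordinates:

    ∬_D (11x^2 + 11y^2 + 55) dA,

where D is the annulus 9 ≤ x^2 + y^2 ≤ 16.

The region D is 3 ≤ r ≤ 4, 0 ≤ θ ≤ 2π in polar coordinates, where x = r cos(θ), y = r sin(θ), and dA = r dr dθ.

Under the substitution, the integrand becomes 11r^2 + 55, so

    ∬_D (11x^2 + 11y^2 + 55) dA = ∫_{0}^{2π} ∫_{3}^{4} (11r^2 + 55) · r dr dθ.

Inner integral (in r): ∫_{3}^{4} (11r^2 + 55) · r dr = 2695/4.

Outer integral (in θ): ∫_{0}^{2π} (2695/4) dθ = 2695π/2.

Therefore ∬_D (11x^2 + 11y^2 + 55) dA = 2695π/2.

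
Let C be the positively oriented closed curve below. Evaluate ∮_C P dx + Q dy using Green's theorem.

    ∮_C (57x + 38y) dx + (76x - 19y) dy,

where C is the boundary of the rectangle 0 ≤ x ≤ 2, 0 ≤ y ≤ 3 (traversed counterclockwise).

Green's theorem converts the closed line integral into a double integral over the enclosed region D:

    ∮_C P dx + Q dy = ∬_D (∂Q/∂x - ∂P/∂y) dA.

Here P = 57x + 38y, Q = 76x - 19y, so

    ∂Q/∂x = 76,    ∂P/∂y = 38,
    ∂Q/∂x - ∂P/∂y = 38.

D is the region 0 ≤ x ≤ 2, 0 ≤ y ≤ 3. Evaluating the double integral:

    ∬_D (38) dA = ∫_0^{2} ∫_0^{3} (38) dy dx.

Inner (y from 0 to 3): 114.
Outer (x from 0 to 2): 228.

Therefore ∮_C P dx + Q dy = 228.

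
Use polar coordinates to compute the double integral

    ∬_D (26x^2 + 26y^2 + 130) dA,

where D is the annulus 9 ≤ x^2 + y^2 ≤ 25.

The region D is 3 ≤ r ≤ 5, 0 ≤ θ ≤ 2π in polar coordinates, where x = r cos(θ), y = r sin(θ), and dA = r dr dθ.

Under the substitution, the integrand becomes 26r^2 + 130, so

    ∬_D (26x^2 + 26y^2 + 130) dA = ∫_{0}^{2π} ∫_{3}^{5} (26r^2 + 130) · r dr dθ.

Inner integral (in r): ∫_{3}^{5} (26r^2 + 130) · r dr = 4576.

Outer integral (in θ): ∫_{0}^{2π} (4576) dθ = 9152π.

Therefore ∬_D (26x^2 + 26y^2 + 130) dA = 9152π.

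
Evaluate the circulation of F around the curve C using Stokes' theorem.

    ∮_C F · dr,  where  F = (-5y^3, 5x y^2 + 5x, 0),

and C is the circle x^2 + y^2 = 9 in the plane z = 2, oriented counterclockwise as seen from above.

Let S be the flat disk x^2 + y^2 ≤ 9 in the plane z = 2, with upward unit normal n̂ = ẑ. By Stokes' theorem,

    ∮_C F · dr = ∬_S (∇ × F) · n̂ dS = ∬_D (curl F)_z dA,

where D is the disk x^2 + y^2 ≤ 9.

Compute the curl of F = (-5y^3, 5x y^2 + 5x, 0):
    (∇ × F)_x = ∂F_z/∂y - ∂F_y/∂z = 0,
    (∇ × F)_y = ∂F_x/∂z - ∂F_z/∂x = 0,
    (∇ × F)_z = ∂F_y/∂x - ∂F_x/∂y = 20y^2 + 5.

On z = 2, (curl F)_z = 20y^2 + 5.

Convert to polar (x = r cos θ, y = r sin θ, dA = r dr dθ); the integrand becomes 20r^2sin(θ)^2 + 5, so

    ∬_D (curl F)_z dA = ∫_0^{2π} ∫_0^{3} (20r^2sin(θ)^2 + 5) · r dr dθ.

Inner (r from 0 to 3): 405sin(θ)^2 + 45/2.
Outer (θ from 0 to 2π): 450π.

Therefore ∮_C F · dr = 450π.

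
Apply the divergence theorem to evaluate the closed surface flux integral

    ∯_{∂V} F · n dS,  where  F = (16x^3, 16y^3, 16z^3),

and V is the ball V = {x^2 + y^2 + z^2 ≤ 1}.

By the divergence theorem,

    ∯_{∂V} F · n dS = ∭_V (∇ · F) dV.

Compute the divergence:
    ∇ · F = ∂F_x/∂x + ∂F_y/∂y + ∂F_z/∂z = 48x^2 + 48y^2 + 48z^2.

In spherical coordinates, x = ρ sin(φ) cos(θ), y = ρ sin(φ) sin(θ), z = ρ cos(φ), dV = ρ^2 sin(φ) dρ dφ dθ, with 0 ≤ ρ ≤ 1, 0 ≤ φ ≤ π, 0 ≤ θ ≤ 2π.

The integrand, after substitution and multiplying by the volume element, becomes (48ρ^2) · ρ^2 sin(φ), so

    ∭_V (∇·F) dV = ∫_0^{2π} ∫_0^{π} ∫_0^{1} (48ρ^2) · ρ^2 sin(φ) dρ dφ dθ.

Inner (ρ from 0 to 1): 48sin(φ)/5.
Middle (φ from 0 to π): 96/5.
Outer (θ from 0 to 2π): 192π/5.

Therefore ∯_{∂V} F · n dS = 192π/5.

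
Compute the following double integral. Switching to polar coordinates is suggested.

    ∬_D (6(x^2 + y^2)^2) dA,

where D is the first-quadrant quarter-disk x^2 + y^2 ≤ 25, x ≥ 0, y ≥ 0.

The region D is 0 ≤ r ≤ 5, 0 ≤ θ ≤ π/2 in polar coordinates, where x = r cos(θ), y = r sin(θ), and dA = r dr dθ.

Under the substitution, the integrand becomes 6r^4, so

    ∬_D (6(x^2 + y^2)^2) dA = ∫_{0}^{π/2} ∫_{0}^{5} (6r^4) · r dr dθ.

Inner integral (in r): ∫_{0}^{5} (6r^4) · r dr = 15625.

Outer integral (in θ): ∫_{0}^{π/2} (15625) dθ = 15625π/2.

Therefore ∬_D (6(x^2 + y^2)^2) dA = 15625π/2.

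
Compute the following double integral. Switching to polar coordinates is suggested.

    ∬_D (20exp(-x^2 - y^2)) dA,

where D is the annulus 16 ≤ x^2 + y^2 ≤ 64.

The region D is 4 ≤ r ≤ 8, 0 ≤ θ ≤ 2π in polar coordinates, where x = r cos(θ), y = r sin(θ), and dA = r dr dθ.

Under the substitution, the integrand becomes 20exp(-r^2), so

    ∬_D (20exp(-x^2 - y^2)) dA = ∫_{0}^{2π} ∫_{4}^{8} (20exp(-r^2)) · r dr dθ.

Inner integral (in r): ∫_{4}^{8} (20exp(-r^2)) · r dr = -(10 - 10exp(48))exp(-64).

Outer integral (in θ): ∫_{0}^{2π} (-(10 - 10exp(48))exp(-64)) dθ = -20π (1 - exp(48))exp(-64).

Therefore ∬_D (20exp(-x^2 - y^2)) dA = -20π (1 - exp(48))exp(-64).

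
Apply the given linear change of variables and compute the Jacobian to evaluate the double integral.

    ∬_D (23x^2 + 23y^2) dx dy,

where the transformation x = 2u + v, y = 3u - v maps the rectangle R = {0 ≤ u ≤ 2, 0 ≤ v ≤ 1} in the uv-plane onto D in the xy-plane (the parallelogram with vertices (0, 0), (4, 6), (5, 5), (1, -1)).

Compute the Jacobian determinant of (x, y) with respect to (u, v):

    ∂(x,y)/∂(u,v) = | 2  1 | = (2)(-1) - (1)(3) = -5.
                   | 3  -1 |

Its absolute value is |J| = 5 (the area scaling factor).

Substituting x = 2u + v, y = 3u - v into the integrand,

    23x^2 + 23y^2 → 299u^2 - 46u v + 46v^2,

so the integral becomes

    ∬_R (299u^2 - 46u v + 46v^2) · |J| du dv = ∫_0^2 ∫_0^1 (1495u^2 - 230u v + 230v^2) dv du.

Inner (v): 1495u^2 - 115u + 230/3.
Outer (u): 3910.

Therefore ∬_D (23x^2 + 23y^2) dx dy = 3910.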